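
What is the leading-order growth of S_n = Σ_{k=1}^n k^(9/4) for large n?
S_n ~ (4/13) · n^(13/4)

Integral comparison: Σ_{k=1}^n k^(9/4) = ∫_0^n x^(9/4) dx + O(n^(9/4)). The integral is n^(1 + 9/4) / (1 + 9/4) = n^((9+4)/4) / ((9+4)/4) = (4/13) · n^(13/4).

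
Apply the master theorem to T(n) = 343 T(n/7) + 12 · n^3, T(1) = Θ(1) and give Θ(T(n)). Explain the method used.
T(n) = Θ(n^3 log n)

log_7 343 = 3, and f(n) = 12 · n^3 = Θ(n^(log_7 343)). This is Case 2 of the master theorem: T(n) = Θ(f(n) · log n) = Θ(n^3 log n).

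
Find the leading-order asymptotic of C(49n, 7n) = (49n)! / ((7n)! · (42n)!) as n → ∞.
C(49n, 7n) ~ (823543/46656)^(7n) · sqrt(7/(12π·7n))

Write N = 7n. Apply Stirling to each factorial:
  (7N)! ~ sqrt(2π·7N) · (7N/e)^(7N),
  N! ~ sqrt(2π N) · (N/e)^N,
  (6N)! ~ sqrt(2π·6N) · (6N/e)^(6N).
The exponential factors combine to (7N)^(7N) / (N^N · (6N)^(6N)) = 7^(7N)/6^(6N) = (7^7/6^6)^N = (823543/46656)^N.
The square-root prefactors combine to sqrt(2π·7N) / (sqrt(2π N)·sqrt(2π·6N)) = sqrt(7 / (2π·6·N)) = sqrt(7/(12π·7n)).
Substituting N = 7n: C(49n, 7n) ~ (823543/46656)^(7n) · sqrt(7/(12π·7n)).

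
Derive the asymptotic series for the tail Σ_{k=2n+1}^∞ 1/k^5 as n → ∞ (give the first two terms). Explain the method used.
Σ_{k>2n} 1/k^5 = 1/(4 · (2n)^4) − 1/(2 · (2n)^5) + O(1/(2n)^6)

Compare to the integral: ∫_{2n}^∞ x^(−5) dx = [−x^(−4)/4]_{2n}^∞ = 1/((5−1)·(2n)^4). The Euler-Maclaurin correction adds −f(2n)/2 = −1/(2·(2n)^5). Euler-Maclaurin then gives
  Σ_{k>2n} 1/k^5 = ∫_{2n}^∞ dx/x^5 − 1/(2·(2n)^5) + O(1/(2n)^6).
(Equivalently this is ζ(5) − Σ_{k≤2n} 1/k^5.)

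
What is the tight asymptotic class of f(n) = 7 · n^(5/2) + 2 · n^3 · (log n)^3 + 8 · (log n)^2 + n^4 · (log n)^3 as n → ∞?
f(n) ∈ Θ(n^4 · (log n)^3)

Compare the terms by growth order. For large n, n^a · (log n)^b dominates n^a' · (log n)^b' iff a > a', or (a = a' and b > b'). Ranking the 4 terms shows the dominant one is n^4 · (log n)^3. Hence f(n) ∈ Θ(n^4 · (log n)^3).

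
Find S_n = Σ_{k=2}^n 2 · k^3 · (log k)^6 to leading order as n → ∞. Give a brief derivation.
S_n ~ n^4 · (log n)^6 / 2

By integral comparison, S_n = ∫_1^n 2 · x^3 · (log x)^6 dx + O(n^3 · (log n)^6). For the integral, the leading term of ∫_1^n x^3 (log x)^6 dx is n^4/4 · (log n)^6 (by repeated integration by parts; each step lowers the log-exponent and produces a relatively O(1/log n) correction). Hence S_n ~ n^4 · (log n)^6 / 2.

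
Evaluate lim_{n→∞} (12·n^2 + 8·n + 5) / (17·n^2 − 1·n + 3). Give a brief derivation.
lim = 12/17

For large n the leading n^2 terms dominate both numerator and denominator. Dividing top and bottom by n^2, every other term tends to 0, leaving 12/17.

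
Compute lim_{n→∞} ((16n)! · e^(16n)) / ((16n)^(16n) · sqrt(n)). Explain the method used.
lim = sqrt(2π·16)

Stirling: (16n)! ~ sqrt(2π·16n) · (16n/e)^(16n). Hence
  (16n)! · e^(16n) / (16n)^(16n) ~ sqrt(2π·16n).
Dividing by sqrt(n): sqrt(2π·16n) / sqrt(n) = sqrt(2π·16) · n^((1−1)/2), so the limit is sqrt(2π·16).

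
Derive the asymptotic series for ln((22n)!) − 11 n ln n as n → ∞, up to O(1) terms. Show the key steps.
ln((22n)!) − 11 n ln n = 11 n ln n + 22(ln 22 − 1) n + (1/2) ln(2π·22n) + O(1/n)

Stirling: ln((22n)!) = 22n ln(22n) − 22n + (1/2) ln(2π·22n) + O(1/n).
Expand 22n ln(22n) = 22n (ln n + ln 22) = 22n ln n + 22n ln 22.
Subtract 11n ln n: leading term is (22 − 11) n ln n = 11 n ln n. The next term is 22n ln 22 − 22n = 22(ln 22 − 1) n. Then the (1/2) ln(2π·22n) correction.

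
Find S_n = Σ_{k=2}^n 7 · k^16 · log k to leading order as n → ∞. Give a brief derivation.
S_n ~ 7 · n^17 log n / 17 − 7 · n^17 / 289

By integral comparison, S_n = ∫_1^n 7 · x^16 · log x dx + O(n^16 · log n). For the integral, ∫ x^16 log x dx = n^17 log n / 17 − n^17/289 (integration by parts). Hence S_n ~ 7 · n^17 log n / 17 − 7 · n^17 / 289.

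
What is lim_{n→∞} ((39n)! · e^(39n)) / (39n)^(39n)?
lim = ∞

Stirling: (39n)! ~ sqrt(2π·39n) · (39n/e)^(39n). Hence
  (39n)! · e^(39n) / (39n)^(39n) ~ sqrt(2π·39n) = sqrt(2π·39) · sqrt(n) → ∞.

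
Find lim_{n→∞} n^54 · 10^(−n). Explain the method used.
lim = 0

Exponentials with base > 1 dominate every fixed polynomial: for any fixed c, n^c / 10^n → 0 as n → ∞ (e.g. by the ratio test, or by writing 10^n = e^(n ln 10) and noting e^(n ln 10) / n^c → ∞). Hence n^54 · 10^(−n) = n^54 / 10^n → 0.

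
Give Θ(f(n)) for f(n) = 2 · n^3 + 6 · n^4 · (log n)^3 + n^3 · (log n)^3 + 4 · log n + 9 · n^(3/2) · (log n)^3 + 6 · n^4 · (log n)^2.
f(n) ∈ Θ(n^4 · (log n)^3)

Compare the terms by growth order. For large n, n^a · (log n)^b dominates n^a' · (log n)^b' iff a > a', or (a = a' and b > b'). Ranking the 6 terms shows the dominant one is 6 · n^4 · (log n)^3. Hence f(n) ∈ Θ(n^4 · (log n)^3).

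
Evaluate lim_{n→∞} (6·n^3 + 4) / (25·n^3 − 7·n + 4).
lim = 6/25

For large n the leading n^3 terms dominate both numerator and denominator. Dividing top and bottom by n^3, every other term tends to 0, leaving 6/25.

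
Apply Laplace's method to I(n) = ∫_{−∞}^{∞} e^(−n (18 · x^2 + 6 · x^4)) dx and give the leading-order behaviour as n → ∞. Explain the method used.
I(n) ~ sqrt(π/(18n))

φ(x) = 18 · x^2 + 6 · x^4 has its unique global minimum at x* = 0 (since φ'(x) = 36x + 24x^3 = 0 only at x = 0 for real x with both coefficients positive, and φ → ∞ as |x| → ∞). At x* = 0, φ(0) = 0 and φ''(0) = 36. Laplace's method then gives
  I(n) ~ sqrt(2π / (n · φ''(0))) · e^(−n φ(0)) = sqrt(2π / (36n)) = sqrt(π/(18n)).
The 6 · x^4 term contributes only at subleading order (an O(1/n) relative correction).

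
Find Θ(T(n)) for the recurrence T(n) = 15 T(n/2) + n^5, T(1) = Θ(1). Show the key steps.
T(n) = Θ(n^5)

log_2 15 ≈ 3.907. f(n) = n^5 dominates n^(log_2 15) since 5 > 3.907, and the regularity condition a·f(n/b) = 15·(n/2)^5 = (15/32)·n^5 ≤ c·f(n) holds with c = 15/32 ≈ 0.469 < 1. So this is Case 3: T(n) = Θ(f(n)) = Θ(n^5).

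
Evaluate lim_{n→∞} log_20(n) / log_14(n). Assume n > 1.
lim = ln(14) / ln(20) = log_20(14)

Change of base: log_20(n) = ln n / ln 20 and log_14(n) = ln n / ln 14. The ratio is (ln n / ln 20) · (ln 14 / ln n) = ln 14 / ln 20, a constant independent of n. So the limit is ln 14 / ln 20 = log_20(14).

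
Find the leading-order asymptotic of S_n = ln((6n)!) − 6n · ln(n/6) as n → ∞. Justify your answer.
S_n ~ 6n · (ln 36 − 1) + O(ln n)

Stirling: ln((6n)!) = 6n ln(6n) − 6n + O(ln n).
  S_n = 6n ln(6n) − 6n − 6n ln(n/6) + O(ln n)
      = 6n ln(6n) − 6n ln n + 6n ln 6 − 6n + O(ln n)
      = 6n ln 6 + 6n ln 6 − 6n + O(ln n)
      = 6n (ln 36 − 1) + O(ln n).
Numerically ln(36) − 1 ≈ 2.5835.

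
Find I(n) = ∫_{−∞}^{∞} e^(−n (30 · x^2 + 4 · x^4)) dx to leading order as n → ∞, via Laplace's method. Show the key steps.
I(n) ~ sqrt(π/(30n))

φ(x) = 30 · x^2 + 4 · x^4 has its unique global minimum at x* = 0 (since φ'(x) = 60x + 16x^3 = 0 only at x = 0 for real x with both coefficients positive, and φ → ∞ as |x| → ∞). At x* = 0, φ(0) = 0 and φ''(0) = 60. Laplace's method then gives
  I(n) ~ sqrt(2π / (n · φ''(0))) · e^(−n φ(0)) = sqrt(2π / (60n)) = sqrt(π/(30n)).
The 4 · x^4 term contributes only at subleading order (an O(1/n) relative correction).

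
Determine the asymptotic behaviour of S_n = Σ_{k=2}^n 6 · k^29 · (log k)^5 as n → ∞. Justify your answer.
S_n ~ n^30 · (log n)^5 / 5

By integral comparison, S_n = ∫_1^n 6 · x^29 · (log x)^5 dx + O(n^29 · (log n)^5). For the integral, the leading term of ∫_1^n x^29 (log x)^5 dx is n^30/30 · (log n)^5 (by repeated integration by parts; each step lowers the log-exponent and produces a relatively O(1/log n) correction). Hence S_n ~ n^30 · (log n)^5 / 5.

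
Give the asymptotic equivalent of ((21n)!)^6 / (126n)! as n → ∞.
((21n)!)^6/(126n)! ~ ((2π·21n)^(5/2) / sqrt(6)) · 6^(−6·21n)  →  0

Write N = 21n. Stirling: N! ~ sqrt(2π N)(N/e)^N and (6N)! ~ sqrt(2π·6N)·(6N/e)^(6N).
  (N!)^6/(6N)! ~ (2π N)^(6/2) (N/e)^(6N) / [sqrt(2π·6N) (6N/e)^(6N)]
     = (2π N)^(6/2) / sqrt(2π·6N) · (N/(6N))^(6N)
     = (2π N)^((6−1)/2) / sqrt(6) · 6^(−6N).
Since 6^6 > 1, the factor 6^(−6N) decays exponentially, so the ratio → 0. Substituting N = 21n gives the stated form.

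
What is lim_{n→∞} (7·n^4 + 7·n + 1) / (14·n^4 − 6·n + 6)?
lim = 7/14 = 1/2

For large n the leading n^4 terms dominate both numerator and denominator. Dividing top and bottom by n^4, every other term tends to 0, leaving 7/14 = 1/2.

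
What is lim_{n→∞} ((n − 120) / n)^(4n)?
lim = e^(−480)

Rewrite as (1 − 120/n)^(4n). By the standard limit (1 + x/n)^n → e^x, we have (1 − 120/n)^n → e^(−120), and raising to the 4th power gives e^(−480).
More precisely, ln[(1 − 120/n)^(4n)] = 4n · ln(1 − 120/n) = 4n · (-120/n + O(1/n^2)) = -480 + O(1/n) → -480.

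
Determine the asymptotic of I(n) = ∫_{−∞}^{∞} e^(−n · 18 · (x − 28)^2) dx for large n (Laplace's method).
I(n) = sqrt(π/(18n))

Here φ(x) = 18 · (x − 28)^2 has its unique minimum at x* = 28 with φ(x*) = 0 and φ''(x*) = 36. Laplace's method gives
  I(n) ~ e^(−n φ(x*)) · sqrt(2π / (n · φ''(x*))) = sqrt(2π / (36n)) = sqrt(π/(18n)).
This is exact: substituting u = (x − 28)·sqrt(18n) gives I(n) = (1/sqrt(18n)) ∫_{−∞}^{∞} e^(−u^2) du = sqrt(π/(18n)).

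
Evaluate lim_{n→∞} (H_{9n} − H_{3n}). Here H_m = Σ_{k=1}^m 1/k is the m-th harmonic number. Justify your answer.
lim = ln(9/3) = ln 3

Euler-Maclaurin gives H_m = ln m + γ + 1/(2m) + O(1/m^2). The γ and O(1/m) terms cancel in the difference:
  H_{9n} − H_{3n} = ln(9n) − ln(3n) + O(1/n) = ln(9/3) + O(1/n).
Hence the limit is ln(9/3) = ln 3.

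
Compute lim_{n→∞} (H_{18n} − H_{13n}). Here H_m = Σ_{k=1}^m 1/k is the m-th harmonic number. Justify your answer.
lim = ln(18/13)

Euler-Maclaurin gives H_m = ln m + γ + 1/(2m) + O(1/m^2). The γ and O(1/m) terms cancel in the difference:
  H_{18n} − H_{13n} = ln(18n) − ln(13n) + O(1/n) = ln(18/13) + O(1/n).
Hence the limit is ln(18/13).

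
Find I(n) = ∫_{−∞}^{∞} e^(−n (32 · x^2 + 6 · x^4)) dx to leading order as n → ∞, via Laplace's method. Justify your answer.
I(n) ~ sqrt(π/(32n))

φ(x) = 32 · x^2 + 6 · x^4 has its unique global minimum at x* = 0 (since φ'(x) = 64x + 24x^3 = 0 only at x = 0 for real x with both coefficients positive, and φ → ∞ as |x| → ∞). At x* = 0, φ(0) = 0 and φ''(0) = 64. Laplace's method then gives
  I(n) ~ sqrt(2π / (n · φ''(0))) · e^(−n φ(0)) = sqrt(2π / (64n)) = sqrt(π/(32n)).
The 6 · x^4 term contributes only at subleading order (an O(1/n) relative correction).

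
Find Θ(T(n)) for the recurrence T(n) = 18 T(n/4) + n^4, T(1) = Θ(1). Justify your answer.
T(n) = Θ(n^4)

log_4 18 ≈ 2.085. f(n) = n^4 dominates n^(log_4 18) since 4 > 2.085, and the regularity condition a·f(n/b) = 18·(n/4)^4 = (18/256)·n^4 ≤ c·f(n) holds with c = 18/256 ≈ 0.0703 < 1. So this is Case 3: T(n) = Θ(f(n)) = Θ(n^4).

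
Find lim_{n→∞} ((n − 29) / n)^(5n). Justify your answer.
lim = e^(−145)

Rewrite as (1 − 29/n)^(5n). By the standard limit (1 + x/n)^n → e^x, we have (1 − 29/n)^n → e^(−29), and raising to the 5th power gives e^(−145).
More precisely, ln[(1 − 29/n)^(5n)] = 5n · ln(1 − 29/n) = 5n · (-29/n + O(1/n^2)) = -145 + O(1/n) → -145.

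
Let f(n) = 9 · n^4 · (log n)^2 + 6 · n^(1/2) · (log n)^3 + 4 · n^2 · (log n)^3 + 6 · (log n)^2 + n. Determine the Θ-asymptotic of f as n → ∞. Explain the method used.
f(n) ∈ Θ(n^4 · (log n)^2)

Compare the terms by growth order. For large n, n^a · (log n)^b dominates n^a' · (log n)^b' iff a > a', or (a = a' and b > b'). Ranking the 5 terms shows the dominant one is 9 · n^4 · (log n)^2. Hence f(n) ∈ Θ(n^4 · (log n)^2).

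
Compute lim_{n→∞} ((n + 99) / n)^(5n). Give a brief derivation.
lim = e^495

Rewrite as (1 + 99/n)^(5n). By the standard limit (1 + x/n)^n → e^x, we have (1 + 99/n)^n → e^99, and raising to the 5th power gives e^495.
More precisely, ln[(1 + 99/n)^(5n)] = 5n · ln(1 + 99/n) = 5n · (99/n + O(1/n^2)) = 495 + O(1/n) → 495.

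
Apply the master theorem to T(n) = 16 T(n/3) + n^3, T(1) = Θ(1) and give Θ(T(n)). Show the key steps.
T(n) = Θ(n^3)

log_3 16 ≈ 2.524. f(n) = n^3 dominates n^(log_3 16) since 3 > 2.524, and the regularity condition a·f(n/b) = 16·(n/3)^3 = (16/27)·n^3 ≤ c·f(n) holds with c = 16/27 ≈ 0.593 < 1. So this is Case 3: T(n) = Θ(f(n)) = Θ(n^3).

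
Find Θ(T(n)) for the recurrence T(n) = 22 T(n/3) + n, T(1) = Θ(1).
T(n) = Θ(n^(log_3 22))

Master theorem: compare f(n) = n to n^(log_3 22) where log_3 22 ≈ 2.814. Since 1 < log_3 22, we have f(n) = O(n^(log_3 22 − ε)) for some ε > 0 — Case 1. Hence T(n) = Θ(n^(log_3 22)).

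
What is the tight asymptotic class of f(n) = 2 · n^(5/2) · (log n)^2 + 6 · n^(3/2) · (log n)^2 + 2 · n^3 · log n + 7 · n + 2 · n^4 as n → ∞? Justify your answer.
f(n) ∈ Θ(n^4)

Compare the terms by growth order. For large n, n^a · (log n)^b dominates n^a' · (log n)^b' iff a > a', or (a = a' and b > b'). Ranking the 5 terms shows the dominant one is 2 · n^4. Hence f(n) ∈ Θ(n^4).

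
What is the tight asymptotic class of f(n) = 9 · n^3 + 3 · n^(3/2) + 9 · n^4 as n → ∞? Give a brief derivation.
f(n) ∈ Θ(n^4)

Compare the terms by growth order. For large n, n^a · (log n)^b dominates n^a' · (log n)^b' iff a > a', or (a = a' and b > b'). Ranking the 3 terms shows the dominant one is 9 · n^4. Hence f(n) ∈ Θ(n^4).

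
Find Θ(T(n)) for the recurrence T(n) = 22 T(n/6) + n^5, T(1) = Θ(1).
T(n) = Θ(n^5)

log_6 22 ≈ 1.725. f(n) = n^5 dominates n^(log_6 22) since 5 > 1.725, and the regularity condition a·f(n/b) = 22·(n/6)^5 = (22/7776)·n^5 ≤ c·f(n) holds with c = 22/7776 ≈ 0.00283 < 1. So this is Case 3: T(n) = Θ(f(n)) = Θ(n^5).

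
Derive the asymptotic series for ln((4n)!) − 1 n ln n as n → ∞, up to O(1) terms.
ln((4n)!) − 1 n ln n = 3 n ln n + 4(ln 4 − 1) n + (1/2) ln(2π·4n) + O(1/n)

Stirling: ln((4n)!) = 4n ln(4n) − 4n + (1/2) ln(2π·4n) + O(1/n).
Expand 4n ln(4n) = 4n (ln n + ln 4) = 4n ln n + 4n ln 4.
Subtract 1n ln n: leading term is (4 − 1) n ln n = 3 n ln n. The next term is 4n ln 4 − 4n = 4(ln 4 − 1) n. Then the (1/2) ln(2π·4n) correction.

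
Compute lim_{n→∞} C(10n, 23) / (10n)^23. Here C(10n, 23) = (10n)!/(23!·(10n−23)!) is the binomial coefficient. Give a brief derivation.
lim = 1/23! = 1/25852016738884976640000

With N = 10n → ∞: C(N, 23) / N^23 = [N(N−1)…(N−22)] / (23! · N^23) = (1/23!) · 1 · (1 − 1/(10n)) · … · (1 − 22/(10n)). Each factor → 1 as N → ∞, so the limit is 1/23! = 1/25852016738884976640000.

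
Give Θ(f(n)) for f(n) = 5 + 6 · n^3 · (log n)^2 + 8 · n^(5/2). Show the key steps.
f(n) ∈ Θ(n^3 · (log n)^2)

Compare the terms by growth order. For large n, n^a · (log n)^b dominates n^a' · (log n)^b' iff a > a', or (a = a' and b > b'). Ranking the 3 terms shows the dominant one is 6 · n^3 · (log n)^2. Hence f(n) ∈ Θ(n^3 · (log n)^2).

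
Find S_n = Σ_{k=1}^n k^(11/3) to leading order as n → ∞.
S_n ~ (3/14) · n^(14/3)

Integral comparison: Σ_{k=1}^n k^(11/3) = ∫_0^n x^(11/3) dx + O(n^(11/3)). The integral is n^(1 + 11/3) / (1 + 11/3) = n^((11+3)/3) / ((11+3)/3) = (3/14) · n^(14/3).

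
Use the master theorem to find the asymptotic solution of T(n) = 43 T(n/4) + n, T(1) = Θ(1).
T(n) = Θ(n^(log_4 43))

Master theorem: compare f(n) = n to n^(log_4 43) where log_4 43 ≈ 2.713. Since 1 < log_4 43, we have f(n) = O(n^(log_4 43 − ε)) for some ε > 0 — Case 1. Hence T(n) = Θ(n^(log_4 43)).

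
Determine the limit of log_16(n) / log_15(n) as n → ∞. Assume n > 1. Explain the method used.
lim = ln(15) / ln(16) = log_16(15)

Change of base: log_16(n) = ln n / ln 16 and log_15(n) = ln n / ln 15. The ratio is (ln n / ln 16) · (ln 15 / ln n) = ln 15 / ln 16, a constant independent of n. So the limit is ln 15 / ln 16 = log_16(15).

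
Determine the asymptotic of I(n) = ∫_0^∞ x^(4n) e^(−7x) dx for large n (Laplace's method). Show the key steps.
I(n) ~ (sqrt(2π·4n) / 7) · (4n/(7e))^(4n)

Write the integrand as exp(4n ln x − 7x) and set f(x) = 4n ln x − 7x. Then f'(x) = 4n/x − 7 = 0 at x* = 4n/7, and f''(x*) = −4n/x*^2 = −7^2/(4n). Laplace's method (interior maximum) gives
  I(n) ~ e^(f(x*)) · sqrt(2π / |f''(x*)|)
        = exp(4n ln(4n/7) − 4n) · sqrt(2π · 4n / 7^2)
        = (4n/7)^(4n) e^(−4n) · sqrt(2π·4n) / 7
        = (sqrt(2π·4n) / 7) · (4n/(7e))^(4n).
This matches Γ(4n+1)/7^(4n+1) with Stirling applied to Γ.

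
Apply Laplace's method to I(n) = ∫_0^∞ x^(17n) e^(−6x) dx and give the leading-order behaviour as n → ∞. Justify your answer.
I(n) ~ (sqrt(2π·17n) / 6) · (17n/(6e))^(17n)

Write the integrand as exp(17n ln x − 6x) and set f(x) = 17n ln x − 6x. Then f'(x) = 17n/x − 6 = 0 at x* = 17n/6, and f''(x*) = −17n/x*^2 = −6^2/(17n). Laplace's method (interior maximum) gives
  I(n) ~ e^(f(x*)) · sqrt(2π / |f''(x*)|)
        = exp(17n ln(17n/6) − 17n) · sqrt(2π · 17n / 6^2)
        = (17n/6)^(17n) e^(−17n) · sqrt(2π·17n) / 6
        = (sqrt(2π·17n) / 6) · (17n/(6e))^(17n).
This matches Γ(17n+1)/6^(17n+1) with Stirling applied to Γ.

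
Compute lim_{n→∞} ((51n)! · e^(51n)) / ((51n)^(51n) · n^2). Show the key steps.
lim = 0

Stirling: (51n)! ~ sqrt(2π·51n) · (51n/e)^(51n). Hence
  (51n)! · e^(51n) / (51n)^(51n) ~ sqrt(2π·51n).
Dividing by n^2: sqrt(2π·51n) / n^2 = sqrt(2π·51) · n^((1−4)/2), so the expression behaves like sqrt(2π·51) · n^((1−4)/2) → 0.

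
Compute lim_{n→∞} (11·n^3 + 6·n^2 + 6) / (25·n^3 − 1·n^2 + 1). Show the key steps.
lim = 11/25

For large n the leading n^3 terms dominate both numerator and denominator. Dividing top and bottom by n^3, every other term tends to 0, leaving 11/25.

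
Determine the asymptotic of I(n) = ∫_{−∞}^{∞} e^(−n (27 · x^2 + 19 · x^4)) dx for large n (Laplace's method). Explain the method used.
I(n) ~ sqrt(π/(27n))

φ(x) = 27 · x^2 + 19 · x^4 has its unique global minimum at x* = 0 (since φ'(x) = 54x + 76x^3 = 0 only at x = 0 for real x with both coefficients positive, and φ → ∞ as |x| → ∞). At x* = 0, φ(0) = 0 and φ''(0) = 54. Laplace's method then gives
  I(n) ~ sqrt(2π / (n · φ''(0))) · e^(−n φ(0)) = sqrt(2π / (54n)) = sqrt(π/(27n)).
The 19 · x^4 term contributes only at subleading order (an O(1/n) relative correction).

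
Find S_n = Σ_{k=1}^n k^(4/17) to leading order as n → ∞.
S_n ~ (17/21) · n^(21/17)

Integral comparison: Σ_{k=1}^n k^(4/17) = ∫_0^n x^(4/17) dx + O(n^(4/17)). The integral is n^(1 + 4/17) / (1 + 4/17) = n^((4+17)/17) / ((4+17)/17) = (17/21) · n^(21/17).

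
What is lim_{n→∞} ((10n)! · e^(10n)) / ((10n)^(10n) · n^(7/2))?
lim = 0

Stirling: (10n)! ~ sqrt(2π·10n) · (10n/e)^(10n). Hence
  (10n)! · e^(10n) / (10n)^(10n) ~ sqrt(2π·10n).
Dividing by n^(7/2): sqrt(2π·10n) / n^(7/2) = sqrt(2π·10) · n^((1−7)/2), so the expression behaves like sqrt(2π·10) · n^((1−7)/2) → 0.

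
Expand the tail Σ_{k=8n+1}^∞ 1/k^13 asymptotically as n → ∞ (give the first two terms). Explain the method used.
Σ_{k>8n} 1/k^13 = 1/(12 · (8n)^12) − 1/(2 · (8n)^13) + O(1/(8n)^14)

Compare to the integral: ∫_{8n}^∞ x^(−13) dx = [−x^(−12)/12]_{8n}^∞ = 1/((13−1)·(8n)^12). The Euler-Maclaurin correction adds −f(8n)/2 = −1/(2·(8n)^13). Euler-Maclaurin then gives
  Σ_{k>8n} 1/k^13 = ∫_{8n}^∞ dx/x^13 − 1/(2·(8n)^13) + O(1/(8n)^14).
(Equivalently this is ζ(13) − Σ_{k≤8n} 1/k^13.)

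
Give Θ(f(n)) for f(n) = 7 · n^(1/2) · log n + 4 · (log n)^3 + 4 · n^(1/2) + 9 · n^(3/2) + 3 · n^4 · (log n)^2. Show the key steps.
f(n) ∈ Θ(n^4 · (log n)^2)

Compare the terms by growth order. For large n, n^a · (log n)^b dominates n^a' · (log n)^b' iff a > a', or (a = a' and b > b'). Ranking the 5 terms shows the dominant one is 3 · n^4 · (log n)^2. Hence f(n) ∈ Θ(n^4 · (log n)^2).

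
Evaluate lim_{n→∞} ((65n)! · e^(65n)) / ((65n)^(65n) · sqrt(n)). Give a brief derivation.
lim = sqrt(2π·65)

Stirling: (65n)! ~ sqrt(2π·65n) · (65n/e)^(65n). Hence
  (65n)! · e^(65n) / (65n)^(65n) ~ sqrt(2π·65n).
Dividing by sqrt(n): sqrt(2π·65n) / sqrt(n) = sqrt(2π·65) · n^((1−1)/2), so the limit is sqrt(2π·65).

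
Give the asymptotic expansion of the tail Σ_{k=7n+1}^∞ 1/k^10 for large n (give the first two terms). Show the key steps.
Σ_{k>7n} 1/k^10 = 1/(9 · (7n)^9) − 1/(2 · (7n)^10) + O(1/(7n)^11)

Compare to the integral: ∫_{7n}^∞ x^(−10) dx = [−x^(−9)/9]_{7n}^∞ = 1/((10−1)·(7n)^9). The Euler-Maclaurin correction adds −f(7n)/2 = −1/(2·(7n)^10). Euler-Maclaurin then gives
  Σ_{k>7n} 1/k^10 = ∫_{7n}^∞ dx/x^10 − 1/(2·(7n)^10) + O(1/(7n)^11).
(Equivalently this is ζ(10) − Σ_{k≤7n} 1/k^10.)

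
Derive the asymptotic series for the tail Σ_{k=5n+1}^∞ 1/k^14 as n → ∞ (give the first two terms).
Σ_{k>5n} 1/k^14 = 1/(13 · (5n)^13) − 1/(2 · (5n)^14) + O(1/(5n)^15)

Compare to the integral: ∫_{5n}^∞ x^(−14) dx = [−x^(−13)/13]_{5n}^∞ = 1/((14−1)·(5n)^13). The Euler-Maclaurin correction adds −f(5n)/2 = −1/(2·(5n)^14). Euler-Maclaurin then gives
  Σ_{k>5n} 1/k^14 = ∫_{5n}^∞ dx/x^14 − 1/(2·(5n)^14) + O(1/(5n)^15).
(Equivalently this is ζ(14) − Σ_{k≤5n} 1/k^14.)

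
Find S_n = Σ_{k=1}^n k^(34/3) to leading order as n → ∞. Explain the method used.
S_n ~ (3/37) · n^(37/3)

Integral comparison: Σ_{k=1}^n k^(34/3) = ∫_0^n x^(34/3) dx + O(n^(34/3)). The integral is n^(1 + 34/3) / (1 + 34/3) = n^((34+3)/3) / ((34+3)/3) = (3/37) · n^(37/3).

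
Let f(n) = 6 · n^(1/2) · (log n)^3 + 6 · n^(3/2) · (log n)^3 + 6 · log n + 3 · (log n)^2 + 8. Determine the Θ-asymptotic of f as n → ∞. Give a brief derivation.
f(n) ∈ Θ(n^(3/2) · (log n)^3)

Compare the terms by growth order. For large n, n^a · (log n)^b dominates n^a' · (log n)^b' iff a > a', or (a = a' and b > b'). Ranking the 5 terms shows the dominant one is 6 · n^(3/2) · (log n)^3. Hence f(n) ∈ Θ(n^(3/2) · (log n)^3).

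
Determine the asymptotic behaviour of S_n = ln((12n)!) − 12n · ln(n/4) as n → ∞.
S_n ~ 12n · (ln 48 − 1) + O(ln n)

Stirling: ln((12n)!) = 12n ln(12n) − 12n + O(ln n).
  S_n = 12n ln(12n) − 12n − 12n ln(n/4) + O(ln n)
      = 12n ln(12n) − 12n ln n + 12n ln 4 − 12n + O(ln n)
      = 12n ln 12 + 12n ln 4 − 12n + O(ln n)
      = 12n (ln 48 − 1) + O(ln n).
Numerically ln(48) − 1 ≈ 2.8712.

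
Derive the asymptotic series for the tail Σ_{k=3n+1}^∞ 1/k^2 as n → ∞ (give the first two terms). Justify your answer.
Σ_{k>3n} 1/k^2 = 1/(1 · (3n)) − 1/(2 · (3n)^2) + O(1/(3n)^3)

Compare to the integral: ∫_{3n}^∞ x^(−2) dx = [−x^(−1)/1]_{3n}^∞ = 1/((2−1)·(3n)). The Euler-Maclaurin correction adds −f(3n)/2 = −1/(2·(3n)^2). Euler-Maclaurin then gives
  Σ_{k>3n} 1/k^2 = ∫_{3n}^∞ dx/x^2 − 1/(2·(3n)^2) + O(1/(3n)^3).
(Equivalently this is ζ(2) − Σ_{k≤3n} 1/k^2.)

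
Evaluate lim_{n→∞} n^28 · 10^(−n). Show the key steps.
lim = 0

Exponentials with base > 1 dominate every fixed polynomial: for any fixed c, n^c / 10^n → 0 as n → ∞ (e.g. by the ratio test, or by writing 10^n = e^(n ln 10) and noting e^(n ln 10) / n^c → ∞). Hence n^28 · 10^(−n) = n^28 / 10^n → 0.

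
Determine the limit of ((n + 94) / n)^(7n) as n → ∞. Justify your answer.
lim = e^658

Rewrite as (1 + 94/n)^(7n). By the standard limit (1 + x/n)^n → e^x, we have (1 + 94/n)^n → e^94, and raising to the 7th power gives e^658.
More precisely, ln[(1 + 94/n)^(7n)] = 7n · ln(1 + 94/n) = 7n · (94/n + O(1/n^2)) = 658 + O(1/n) → 658.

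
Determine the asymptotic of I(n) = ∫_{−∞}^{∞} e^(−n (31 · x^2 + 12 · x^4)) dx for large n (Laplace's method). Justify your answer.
I(n) ~ sqrt(π/(31n))

φ(x) = 31 · x^2 + 12 · x^4 has its unique global minimum at x* = 0 (since φ'(x) = 62x + 48x^3 = 0 only at x = 0 for real x with both coefficients positive, and φ → ∞ as |x| → ∞). At x* = 0, φ(0) = 0 and φ''(0) = 62. Laplace's method then gives
  I(n) ~ sqrt(2π / (n · φ''(0))) · e^(−n φ(0)) = sqrt(2π / (62n)) = sqrt(π/(31n)).
The 12 · x^4 term contributes only at subleading order (an O(1/n) relative correction).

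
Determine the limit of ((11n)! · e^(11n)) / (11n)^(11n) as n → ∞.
lim = ∞

Stirling: (11n)! ~ sqrt(2π·11n) · (11n/e)^(11n). Hence
  (11n)! · e^(11n) / (11n)^(11n) ~ sqrt(2π·11n) = sqrt(2π·11) · sqrt(n) → ∞.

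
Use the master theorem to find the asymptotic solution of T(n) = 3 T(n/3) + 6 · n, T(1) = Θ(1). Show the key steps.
T(n) = Θ(n log n)

log_3 3 = 1, and f(n) = 6 · n = Θ(n^(log_3 3)). This is Case 2 of the master theorem: T(n) = Θ(f(n) · log n) = Θ(n log n).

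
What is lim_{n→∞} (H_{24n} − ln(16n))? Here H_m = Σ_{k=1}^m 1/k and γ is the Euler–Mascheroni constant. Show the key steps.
lim = ln(3/2) + γ

By Euler-Maclaurin, H_m = ln m + γ + O(1/m). So
  H_{24n} − ln(16n) = ln(24n) + γ − ln(16n) + O(1/n)
                       = ln(24/16) + γ + O(1/n).
Hence the limit is ln(24/16) + γ (= ln(3/2)).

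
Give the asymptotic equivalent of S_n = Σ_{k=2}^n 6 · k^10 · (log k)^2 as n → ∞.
S_n ~ 6 · n^11 · (log n)^2 / 11

By integral comparison, S_n = ∫_1^n 6 · x^10 · (log x)^2 dx + O(n^10 · (log n)^2). For the integral, the leading term of ∫_1^n x^10 (log x)^2 dx is n^11/11 · (log n)^2 (by repeated integration by parts; each step lowers the log-exponent and produces a relatively O(1/log n) correction). Hence S_n ~ 6 · n^11 · (log n)^2 / 11.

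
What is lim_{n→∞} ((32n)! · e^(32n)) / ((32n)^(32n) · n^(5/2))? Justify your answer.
lim = 0

Stirling: (32n)! ~ sqrt(2π·32n) · (32n/e)^(32n). Hence
  (32n)! · e^(32n) / (32n)^(32n) ~ sqrt(2π·32n).
Dividing by n^(5/2): sqrt(2π·32n) / n^(5/2) = sqrt(2π·32) · n^((1−5)/2), so the expression behaves like sqrt(2π·32) · n^((1−5)/2) → 0.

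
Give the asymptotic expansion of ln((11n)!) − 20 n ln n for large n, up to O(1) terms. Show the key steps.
ln((11n)!) − 20 n ln n = −9 n ln n + 11(ln 11 − 1) n + (1/2) ln(2π·11n) + O(1/n)

Stirling: ln((11n)!) = 11n ln(11n) − 11n + (1/2) ln(2π·11n) + O(1/n).
Expand 11n ln(11n) = 11n (ln n + ln 11) = 11n ln n + 11n ln 11.
Subtract 20n ln n: leading term is (11 − 20) n ln n = −9 n ln n. The next term is 11n ln 11 − 11n = 11(ln 11 − 1) n. Then the (1/2) ln(2π·11n) correction.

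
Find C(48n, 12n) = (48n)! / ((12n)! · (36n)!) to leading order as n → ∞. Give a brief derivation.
C(48n, 12n) ~ (256/27)^(12n) · sqrt(2/(3π·12n))

Write N = 12n. Apply Stirling to each factorial:
  (4N)! ~ sqrt(2π·4N) · (4N/e)^(4N),
  N! ~ sqrt(2π N) · (N/e)^N,
  (3N)! ~ sqrt(2π·3N) · (3N/e)^(3N).
The exponential factors combine to (4N)^(4N) / (N^N · (3N)^(3N)) = 4^(4N)/3^(3N) = (4^4/3^3)^N = (256/27)^N.
The square-root prefactors combine to sqrt(2π·4N) / (sqrt(2π N)·sqrt(2π·3N)) = sqrt(4 / (2π·3·N)) = sqrt(2/(3π·12n)).
Substituting N = 12n: C(48n, 12n) ~ (256/27)^(12n) · sqrt(2/(3π·12n)).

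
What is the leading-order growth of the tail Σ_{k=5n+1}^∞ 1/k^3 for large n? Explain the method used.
Σ_{k>5n} 1/k^3 ~ 1/(2 · (5n)^2)

Compare to the integral: ∫_{5n}^∞ x^(−3) dx = [−x^(−2)/2]_{5n}^∞ = 1/((3−1)·(5n)^2). Euler-Maclaurin then gives
  Σ_{k>5n} 1/k^3 = ∫_{5n}^∞ dx/x^3 − 1/(2·(5n)^3) + O(1/(5n)^4).
(Equivalently this is ζ(3) − Σ_{k≤5n} 1/k^3.)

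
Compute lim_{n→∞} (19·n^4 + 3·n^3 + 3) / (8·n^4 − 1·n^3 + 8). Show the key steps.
lim = 19/8

For large n the leading n^4 terms dominate both numerator and denominator. Dividing top and bottom by n^4, every other term tends to 0, leaving 19/8.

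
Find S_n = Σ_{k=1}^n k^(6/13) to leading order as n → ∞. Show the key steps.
S_n ~ (13/19) · n^(19/13)

Integral comparison: Σ_{k=1}^n k^(6/13) = ∫_0^n x^(6/13) dx + O(n^(6/13)). The integral is n^(1 + 6/13) / (1 + 6/13) = n^((6+13)/13) / ((6+13)/13) = (13/19) · n^(19/13).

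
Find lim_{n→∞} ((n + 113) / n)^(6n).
lim = e^678

Rewrite as (1 + 113/n)^(6n). By the standard limit (1 + x/n)^n → e^x, we have (1 + 113/n)^n → e^113, and raising to the 6th power gives e^678.
More precisely, ln[(1 + 113/n)^(6n)] = 6n · ln(1 + 113/n) = 6n · (113/n + O(1/n^2)) = 678 + O(1/n) → 678.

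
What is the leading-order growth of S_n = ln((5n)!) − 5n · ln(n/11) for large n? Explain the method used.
S_n ~ 5n · (ln 55 − 1) + O(ln n)

Stirling: ln((5n)!) = 5n ln(5n) − 5n + O(ln n).
  S_n = 5n ln(5n) − 5n − 5n ln(n/11) + O(ln n)
      = 5n ln(5n) − 5n ln n + 5n ln 11 − 5n + O(ln n)
      = 5n ln 5 + 5n ln 11 − 5n + O(ln n)
      = 5n (ln 55 − 1) + O(ln n).
Numerically ln(55) − 1 ≈ 3.0073.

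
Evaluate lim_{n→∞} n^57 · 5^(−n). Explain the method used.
lim = 0

Exponentials with base > 1 dominate every fixed polynomial: for any fixed c, n^c / 5^n → 0 as n → ∞ (e.g. by the ratio test, or by writing 5^n = e^(n ln 5) and noting e^(n ln 5) / n^c → ∞). Hence n^57 · 5^(−n) = n^57 / 5^n → 0.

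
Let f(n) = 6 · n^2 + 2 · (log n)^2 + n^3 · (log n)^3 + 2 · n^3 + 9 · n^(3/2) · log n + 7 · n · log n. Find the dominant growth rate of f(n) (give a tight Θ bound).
f(n) ∈ Θ(n^3 · (log n)^3)

Compare the terms by growth order. For large n, n^a · (log n)^b dominates n^a' · (log n)^b' iff a > a', or (a = a' and b > b'). Ranking the 6 terms shows the dominant one is n^3 · (log n)^3. Hence f(n) ∈ Θ(n^3 · (log n)^3).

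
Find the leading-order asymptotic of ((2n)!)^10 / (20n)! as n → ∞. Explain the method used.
((2n)!)^10/(20n)! ~ ((2π·2n)^(9/2) / sqrt(10)) · 10^(−10·2n)  →  0

Write N = 2n. Stirling: N! ~ sqrt(2π N)(N/e)^N and (10N)! ~ sqrt(2π·10N)·(10N/e)^(10N).
  (N!)^10/(10N)! ~ (2π N)^(10/2) (N/e)^(10N) / [sqrt(2π·10N) (10N/e)^(10N)]
     = (2π N)^(10/2) / sqrt(2π·10N) · (N/(10N))^(10N)
     = (2π N)^((10−1)/2) / sqrt(10) · 10^(−10N).
Since 10^10 > 1, the factor 10^(−10N) decays exponentially, so the ratio → 0. Substituting N = 2n gives the stated form.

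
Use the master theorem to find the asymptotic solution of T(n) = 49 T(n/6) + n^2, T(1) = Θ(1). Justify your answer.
T(n) = Θ(n^(log_6 49))

Master theorem: compare f(n) = n^2 to n^(log_6 49) where log_6 49 ≈ 2.172. Since 2 < log_6 49, we have f(n) = O(n^(log_6 49 − ε)) for some ε > 0 — Case 1. Hence T(n) = Θ(n^(log_6 49)).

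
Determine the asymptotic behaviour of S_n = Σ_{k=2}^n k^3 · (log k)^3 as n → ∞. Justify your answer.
S_n ~ n^4 · (log n)^3 / 4

By integral comparison, S_n = ∫_1^n x^3 · (log x)^3 dx + O(n^3 · (log n)^3). For the integral, the leading term of ∫_1^n x^3 (log x)^3 dx is n^4/4 · (log n)^3 (by repeated integration by parts; each step lowers the log-exponent and produces a relatively O(1/log n) correction). Hence S_n ~ n^4 · (log n)^3 / 4.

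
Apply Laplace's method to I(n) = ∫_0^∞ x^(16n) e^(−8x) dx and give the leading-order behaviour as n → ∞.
I(n) ~ (sqrt(2π·16n) / 8) · (16n/(8e))^(16n)

Write the integrand as exp(16n ln x − 8x) and set f(x) = 16n ln x − 8x. Then f'(x) = 16n/x − 8 = 0 at x* = 16n/8, and f''(x*) = −16n/x*^2 = −8^2/(16n). Laplace's method (interior maximum) gives
  I(n) ~ e^(f(x*)) · sqrt(2π / |f''(x*)|)
        = exp(16n ln(16n/8) − 16n) · sqrt(2π · 16n / 8^2)
        = (16n/8)^(16n) e^(−16n) · sqrt(2π·16n) / 8
        = (sqrt(2π·16n) / 8) · (16n/(8e))^(16n).
This matches Γ(16n+1)/8^(16n+1) with Stirling applied to Γ.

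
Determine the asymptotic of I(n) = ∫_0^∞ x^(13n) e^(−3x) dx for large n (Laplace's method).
I(n) ~ (sqrt(2π·13n) / 3) · (13n/(3e))^(13n)

Write the integrand as exp(13n ln x − 3x) and set f(x) = 13n ln x − 3x. Then f'(x) = 13n/x − 3 = 0 at x* = 13n/3, and f''(x*) = −13n/x*^2 = −3^2/(13n). Laplace's method (interior maximum) gives
  I(n) ~ e^(f(x*)) · sqrt(2π / |f''(x*)|)
        = exp(13n ln(13n/3) − 13n) · sqrt(2π · 13n / 3^2)
        = (13n/3)^(13n) e^(−13n) · sqrt(2π·13n) / 3
        = (sqrt(2π·13n) / 3) · (13n/(3e))^(13n).
This matches Γ(13n+1)/3^(13n+1) with Stirling applied to Γ.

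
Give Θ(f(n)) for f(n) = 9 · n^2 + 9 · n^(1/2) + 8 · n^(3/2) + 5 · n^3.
f(n) ∈ Θ(n^3)

Compare the terms by growth order. For large n, n^a · (log n)^b dominates n^a' · (log n)^b' iff a > a', or (a = a' and b > b'). Ranking the 4 terms shows the dominant one is 5 · n^3. Hence f(n) ∈ Θ(n^3).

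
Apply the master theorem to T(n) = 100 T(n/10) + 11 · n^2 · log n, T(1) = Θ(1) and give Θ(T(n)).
T(n) = Θ(n^2 · (log n)^2)

Here log_10 100 = 2 and f(n) = 11 · n^2 · log n = Θ(n^(log_10 100) · (log n)^1). This is the extended Case 2 of the master theorem (f matches the critical exponent up to log factors), giving T(n) = Θ(n^(log_10 100) · (log n)^(1+1)) = Θ(n^2 · (log n)^2).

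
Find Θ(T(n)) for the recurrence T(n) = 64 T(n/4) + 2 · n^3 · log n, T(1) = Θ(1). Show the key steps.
T(n) = Θ(n^3 · (log n)^2)

Here log_4 64 = 3 and f(n) = 2 · n^3 · log n = Θ(n^(log_4 64) · (log n)^1). This is the extended Case 2 of the master theorem (f matches the critical exponent up to log factors), giving T(n) = Θ(n^(log_4 64) · (log n)^(1+1)) = Θ(n^3 · (log n)^2).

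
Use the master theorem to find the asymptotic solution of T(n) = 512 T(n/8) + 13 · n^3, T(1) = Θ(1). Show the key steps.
T(n) = Θ(n^3 log n)

log_8 512 = 3, and f(n) = 13 · n^3 = Θ(n^(log_8 512)). This is Case 2 of the master theorem: T(n) = Θ(f(n) · log n) = Θ(n^3 log n).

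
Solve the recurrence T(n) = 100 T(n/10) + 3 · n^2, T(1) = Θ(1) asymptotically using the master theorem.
T(n) = Θ(n^2 log n)

log_10 100 = 2, and f(n) = 3 · n^2 = Θ(n^(log_10 100)). This is Case 2 of the master theorem: T(n) = Θ(f(n) · log n) = Θ(n^2 log n).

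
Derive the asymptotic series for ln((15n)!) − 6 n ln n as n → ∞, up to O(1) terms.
ln((15n)!) − 6 n ln n = 9 n ln n + 15(ln 15 − 1) n + (1/2) ln(2π·15n) + O(1/n)

Stirling: ln((15n)!) = 15n ln(15n) − 15n + (1/2) ln(2π·15n) + O(1/n).
Expand 15n ln(15n) = 15n (ln n + ln 15) = 15n ln n + 15n ln 15.
Subtract 6n ln n: leading term is (15 − 6) n ln n = 9 n ln n. The next term is 15n ln 15 − 15n = 15(ln 15 − 1) n. Then the (1/2) ln(2π·15n) correction.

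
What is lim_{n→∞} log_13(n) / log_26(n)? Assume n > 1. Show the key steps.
lim = ln(26) / ln(13) = log_13(26)

Change of base: log_13(n) = ln n / ln 13 and log_26(n) = ln n / ln 26. The ratio is (ln n / ln 13) · (ln 26 / ln n) = ln 26 / ln 13, a constant independent of n. So the limit is ln 26 / ln 13 = log_13(26).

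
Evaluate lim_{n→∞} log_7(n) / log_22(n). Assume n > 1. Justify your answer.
lim = ln(22) / ln(7) = log_7(22)

Change of base: log_7(n) = ln n / ln 7 and log_22(n) = ln n / ln 22. The ratio is (ln n / ln 7) · (ln 22 / ln n) = ln 22 / ln 7, a constant independent of n. So the limit is ln 22 / ln 7 = log_7(22).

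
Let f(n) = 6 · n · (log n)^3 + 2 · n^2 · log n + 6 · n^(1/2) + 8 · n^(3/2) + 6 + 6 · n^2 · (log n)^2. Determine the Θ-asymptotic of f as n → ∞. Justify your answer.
f(n) ∈ Θ(n^2 · (log n)^2)

Compare the terms by growth order. For large n, n^a · (log n)^b dominates n^a' · (log n)^b' iff a > a', or (a = a' and b > b'). Ranking the 6 terms shows the dominant one is 6 · n^2 · (log n)^2. Hence f(n) ∈ Θ(n^2 · (log n)^2).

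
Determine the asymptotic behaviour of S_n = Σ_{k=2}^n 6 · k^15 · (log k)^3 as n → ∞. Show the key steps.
S_n ~ 3 · n^16 · (log n)^3 / 8

By integral comparison, S_n = ∫_1^n 6 · x^15 · (log x)^3 dx + O(n^15 · (log n)^3). For the integral, the leading term of ∫_1^n x^15 (log x)^3 dx is n^16/16 · (log n)^3 (by repeated integration by parts; each step lowers the log-exponent and produces a relatively O(1/log n) correction). Hence S_n ~ 3 · n^16 · (log n)^3 / 8.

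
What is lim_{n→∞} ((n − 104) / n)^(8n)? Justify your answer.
lim = e^(−832)

Rewrite as (1 − 104/n)^(8n). By the standard limit (1 + x/n)^n → e^x, we have (1 − 104/n)^n → e^(−104), and raising to the 8th power gives e^(−832).
More precisely, ln[(1 − 104/n)^(8n)] = 8n · ln(1 − 104/n) = 8n · (-104/n + O(1/n^2)) = -832 + O(1/n) → -832.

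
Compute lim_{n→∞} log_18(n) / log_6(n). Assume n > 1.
lim = ln(6) / ln(18) = log_18(6)

Change of base: log_18(n) = ln n / ln 18 and log_6(n) = ln n / ln 6. The ratio is (ln n / ln 18) · (ln 6 / ln n) = ln 6 / ln 18, a constant independent of n. So the limit is ln 6 / ln 18 = log_18(6).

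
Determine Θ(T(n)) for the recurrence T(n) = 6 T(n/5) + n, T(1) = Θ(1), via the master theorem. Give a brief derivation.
T(n) = Θ(n^(log_5 6))

Master theorem: compare f(n) = n to n^(log_5 6) where log_5 6 ≈ 1.113. Since 1 < log_5 6, we have f(n) = O(n^(log_5 6 − ε)) for some ε > 0 — Case 1. Hence T(n) = Θ(n^(log_5 6)).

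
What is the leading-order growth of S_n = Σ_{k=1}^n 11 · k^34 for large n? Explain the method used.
S_n ~ 11 · n^35 / 35

By integral comparison (Euler-Maclaurin), Σ_{k=1}^n 11 · k^34 = 11 · ∫_0^n x^34 dx + O(n^34) = 11 · n^35/35 + O(n^34). (Equivalently, Faulhaber's formula gives the same leading term.)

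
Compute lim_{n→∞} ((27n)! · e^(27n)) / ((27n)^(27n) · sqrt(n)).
lim = sqrt(2π·27)

Stirling: (27n)! ~ sqrt(2π·27n) · (27n/e)^(27n). Hence
  (27n)! · e^(27n) / (27n)^(27n) ~ sqrt(2π·27n).
Dividing by sqrt(n): sqrt(2π·27n) / sqrt(n) = sqrt(2π·27) · n^((1−1)/2), so the limit is sqrt(2π·27).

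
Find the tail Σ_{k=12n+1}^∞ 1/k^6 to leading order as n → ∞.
Σ_{k>12n} 1/k^6 ~ 1/(5 · (12n)^5)

Compare to the integral: ∫_{12n}^∞ x^(−6) dx = [−x^(−5)/5]_{12n}^∞ = 1/((6−1)·(12n)^5). Euler-Maclaurin then gives
  Σ_{k>12n} 1/k^6 = ∫_{12n}^∞ dx/x^6 − 1/(2·(12n)^6) + O(1/(12n)^7).
(Equivalently this is ζ(6) − Σ_{k≤12n} 1/k^6.)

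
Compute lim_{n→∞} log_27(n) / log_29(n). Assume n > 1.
lim = ln(29) / ln(27) = log_27(29)

Change of base: log_27(n) = ln n / ln 27 and log_29(n) = ln n / ln 29. The ratio is (ln n / ln 27) · (ln 29 / ln n) = ln 29 / ln 27, a constant independent of n. So the limit is ln 29 / ln 27 = log_27(29).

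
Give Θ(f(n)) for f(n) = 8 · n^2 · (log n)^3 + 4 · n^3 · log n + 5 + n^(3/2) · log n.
f(n) ∈ Θ(n^3 · log n)

Compare the terms by growth order. For large n, n^a · (log n)^b dominates n^a' · (log n)^b' iff a > a', or (a = a' and b > b'). Ranking the 4 terms shows the dominant one is 4 · n^3 · log n. Hence f(n) ∈ Θ(n^3 · log n).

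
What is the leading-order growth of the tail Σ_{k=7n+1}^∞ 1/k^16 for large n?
Σ_{k>7n} 1/k^16 ~ 1/(15 · (7n)^15)

Compare to the integral: ∫_{7n}^∞ x^(−16) dx = [−x^(−15)/15]_{7n}^∞ = 1/((16−1)·(7n)^15). Euler-Maclaurin then gives
  Σ_{k>7n} 1/k^16 = ∫_{7n}^∞ dx/x^16 − 1/(2·(7n)^16) + O(1/(7n)^17).
(Equivalently this is ζ(16) − Σ_{k≤7n} 1/k^16.)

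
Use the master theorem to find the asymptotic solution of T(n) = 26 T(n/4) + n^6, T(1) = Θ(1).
T(n) = Θ(n^6)

log_4 26 ≈ 2.350. f(n) = n^6 dominates n^(log_4 26) since 6 > 2.350, and the regularity condition a·f(n/b) = 26·(n/4)^6 = (26/4096)·n^6 ≤ c·f(n) holds with c = 26/4096 ≈ 0.00635 < 1. So this is Case 3: T(n) = Θ(f(n)) = Θ(n^6).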